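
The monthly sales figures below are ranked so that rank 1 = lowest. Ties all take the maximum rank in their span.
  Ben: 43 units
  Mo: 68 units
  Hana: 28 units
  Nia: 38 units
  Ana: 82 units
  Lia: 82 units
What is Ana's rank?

6

Sorted (ascending): 28, 38, 43, 68, 82, 82
The 2 values of 82 occupy positions 5–6 → each gets rank 6.
Ana has value 82 units → rank 6.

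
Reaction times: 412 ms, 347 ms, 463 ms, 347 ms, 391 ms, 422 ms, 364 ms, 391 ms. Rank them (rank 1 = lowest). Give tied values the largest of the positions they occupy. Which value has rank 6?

Sorted (ascending): 347, 347, 364, 391, 391, 412, 422, 463
The 2 values of 347 occupy positions 1–2 → each gets rank 2.
The 2 values of 391 occupy positions 4–5 → each gets rank 5.
Rank 6 → value 412.

412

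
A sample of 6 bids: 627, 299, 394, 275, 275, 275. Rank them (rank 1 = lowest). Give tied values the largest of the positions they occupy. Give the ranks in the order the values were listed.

Sorted (ascending): 275, 275, 275, 299, 394, 627
The 3 values of 275 occupy positions 1–3 → each gets rank 3.

6, 4, 5, 3, 3, 3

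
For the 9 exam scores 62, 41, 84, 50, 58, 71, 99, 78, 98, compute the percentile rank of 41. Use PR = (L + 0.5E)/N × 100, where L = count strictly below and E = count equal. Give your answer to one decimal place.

5.6

N = 9.
Strictly below 41: 0. Equal to 41: 1.
PR = (0 + 0.5·1)/9 × 100 = 5.6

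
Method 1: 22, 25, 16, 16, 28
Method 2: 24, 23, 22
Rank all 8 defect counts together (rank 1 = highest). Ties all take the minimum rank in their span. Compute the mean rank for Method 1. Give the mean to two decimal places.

Sorted (descending): 28, 25, 24, 23, 22, 22, 16, 16
The 2 values of 22 occupy positions 5–6 → each gets rank 5.
The 2 values of 16 occupy positions 7–8 → each gets rank 7.
Method 1 values → pooled ranks: 22→5, 25→2, 16→7, 16→7, 28→1
Mean rank = (5 + 2 + 7 + 7 + 1) / 5 = 4.40

4.40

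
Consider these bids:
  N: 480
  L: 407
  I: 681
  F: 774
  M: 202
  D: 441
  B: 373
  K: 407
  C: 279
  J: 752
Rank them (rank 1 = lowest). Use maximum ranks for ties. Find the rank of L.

5

Sorted (ascending): 202, 279, 373, 407, 407, 441, 480, 681, 752, 774
The 2 values of 407 occupy positions 4–5 → each gets rank 5.
L has value 407 → rank 5.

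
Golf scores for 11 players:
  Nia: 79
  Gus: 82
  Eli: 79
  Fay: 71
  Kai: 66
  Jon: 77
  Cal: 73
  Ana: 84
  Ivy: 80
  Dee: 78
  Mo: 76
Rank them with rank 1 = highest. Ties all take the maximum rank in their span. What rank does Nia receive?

5

Sorted (descending): 84, 82, 80, 79, 79, 78, 77, 76, 73, 71, 66
The 2 values of 79 occupy positions 4–5 → each gets rank 5.
Nia has value 79 → rank 5.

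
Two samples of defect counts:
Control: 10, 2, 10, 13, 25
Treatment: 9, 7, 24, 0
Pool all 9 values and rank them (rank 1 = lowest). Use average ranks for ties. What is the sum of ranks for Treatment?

16

Sorted (ascending): 0, 2, 7, 9, 10, 10, 13, 24, 25
The 2 values of 10 occupy positions 5–6 → average rank (5+6)/2 = 5.5.
Treatment values → pooled ranks: 9→4, 7→3, 24→8, 0→1
Rank sum = 4 + 3 + 8 + 1 = 16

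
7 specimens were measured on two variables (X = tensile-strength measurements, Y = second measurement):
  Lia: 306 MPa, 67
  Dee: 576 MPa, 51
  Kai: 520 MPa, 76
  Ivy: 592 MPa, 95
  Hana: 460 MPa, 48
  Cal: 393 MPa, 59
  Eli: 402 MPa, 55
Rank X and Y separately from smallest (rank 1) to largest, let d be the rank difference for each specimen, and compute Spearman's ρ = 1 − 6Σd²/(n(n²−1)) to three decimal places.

Ranks of variable 1: 1, 6, 5, 7, 4, 2, 3
Ranks of variable 2: 5, 2, 6, 7, 1, 4, 3
d = r₁ − r₂: -4, 4, -1, 0, 3, -2, 0
d²: 16, 16, 1, 0, 9, 4, 0; Σd² = 46
ρ = 1 − 6·46/(7·48) = 1 − 276/336 = 0.179

0.179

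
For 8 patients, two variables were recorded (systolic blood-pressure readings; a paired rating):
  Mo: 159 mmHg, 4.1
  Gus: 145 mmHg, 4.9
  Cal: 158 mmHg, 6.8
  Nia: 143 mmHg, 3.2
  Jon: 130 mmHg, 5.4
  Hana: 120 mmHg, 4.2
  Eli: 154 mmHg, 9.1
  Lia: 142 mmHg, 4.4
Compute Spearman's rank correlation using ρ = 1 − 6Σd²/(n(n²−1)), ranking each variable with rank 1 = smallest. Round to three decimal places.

Ranks of variable 1: 8, 5, 7, 4, 2, 1, 6, 3
Ranks of variable 2: 2, 5, 7, 1, 6, 3, 8, 4
d = r₁ − r₂: 6, 0, 0, 3, -4, -2, -2, -1
d²: 36, 0, 0, 9, 16, 4, 4, 1; Σd² = 70
ρ = 1 − 6·70/(8·63) = 1 − 420/504 = 0.167

0.167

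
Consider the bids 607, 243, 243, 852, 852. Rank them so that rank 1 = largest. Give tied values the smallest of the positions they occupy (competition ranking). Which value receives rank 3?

Sorted (descending): 852, 852, 607, 243, 243
The 2 values of 852 occupy positions 1–2 → each gets rank 1.
The 2 values of 243 occupy positions 4–5 → each gets rank 4.
Rank 3 → value 607.

607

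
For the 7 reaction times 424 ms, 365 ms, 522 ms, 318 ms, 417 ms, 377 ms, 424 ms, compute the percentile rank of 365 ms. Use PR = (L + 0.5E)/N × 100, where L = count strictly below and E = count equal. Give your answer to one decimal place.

21.4

N = 7.
Strictly below 365: 1. Equal to 365: 1.
PR = (1 + 0.5·1)/7 × 100 = 21.4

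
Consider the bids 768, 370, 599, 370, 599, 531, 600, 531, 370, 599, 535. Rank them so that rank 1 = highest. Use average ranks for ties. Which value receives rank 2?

Sorted (descending): 768, 600, 599, 599, 599, 535, 531, 531, 370, 370, 370
The 3 values of 599 occupy positions 3–5 → average rank 4.
The 2 values of 531 occupy positions 7–8 → average rank (7+8)/2 = 7.5.
The 3 values of 370 occupy positions 9–11 → average rank 10.
Rank 2 → value 600.

600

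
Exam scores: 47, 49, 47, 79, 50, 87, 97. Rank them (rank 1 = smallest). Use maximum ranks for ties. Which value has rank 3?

Sorted (ascending): 47, 47, 49, 50, 79, 87, 97
The 2 values of 47 occupy positions 1–2 → each gets rank 2.
Rank 3 → value 49.

49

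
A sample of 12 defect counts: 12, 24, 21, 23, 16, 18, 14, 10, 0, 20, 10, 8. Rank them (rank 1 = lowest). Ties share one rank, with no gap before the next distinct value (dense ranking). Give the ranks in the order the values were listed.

4, 11, 9, 10, 6, 7, 5, 3, 1, 8, 3, 2

Sorted (ascending): 0, 8, 10, 10, 12, 14, 16, 18, 20, 21, 23, 24
The 2 values of 10 share dense rank 3.
Remaining distinct values take the next consecutive integers.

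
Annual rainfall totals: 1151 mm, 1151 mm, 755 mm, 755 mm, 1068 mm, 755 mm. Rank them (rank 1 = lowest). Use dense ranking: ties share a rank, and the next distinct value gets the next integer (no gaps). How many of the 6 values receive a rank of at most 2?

4

Sorted (ascending): 755, 755, 755, 1068, 1151, 1151
The 3 values of 755 share dense rank 1.
The 2 values of 1151 share dense rank 3.
Remaining distinct values take the next consecutive integers.
Ranks ≤ 2: {1, 1, 1, 2} → 4 values.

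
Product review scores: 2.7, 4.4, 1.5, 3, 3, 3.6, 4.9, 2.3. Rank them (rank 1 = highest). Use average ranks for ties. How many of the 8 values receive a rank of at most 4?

Sorted (descending): 4.9, 4.4, 3.6, 3, 3, 2.7, 2.3, 1.5
The 2 values of 3 occupy positions 4–5 → average rank (4+5)/2 = 4.5.
Ranks ≤ 4: {1, 2, 3} → 3 values.

3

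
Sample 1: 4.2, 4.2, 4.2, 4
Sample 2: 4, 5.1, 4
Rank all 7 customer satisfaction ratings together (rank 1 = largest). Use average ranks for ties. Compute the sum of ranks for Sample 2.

13

Sorted (descending): 5.1, 4.2, 4.2, 4.2, 4, 4, 4
The 3 values of 4.2 occupy positions 2–4 → average rank 3.
The 3 values of 4 occupy positions 5–7 → average rank 6.
Sample 2 values → pooled ranks: 4→6, 5.1→1, 4→6
Rank sum = 6 + 1 + 6 = 13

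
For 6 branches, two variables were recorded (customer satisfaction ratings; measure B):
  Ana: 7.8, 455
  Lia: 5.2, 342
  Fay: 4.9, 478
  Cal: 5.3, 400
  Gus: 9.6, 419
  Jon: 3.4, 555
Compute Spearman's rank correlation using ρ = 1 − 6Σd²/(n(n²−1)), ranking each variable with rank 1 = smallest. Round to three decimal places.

-0.486

Ranks of variable 1: 5, 3, 2, 4, 6, 1
Ranks of variable 2: 4, 1, 5, 2, 3, 6
d = r₁ − r₂: 1, 2, -3, 2, 3, -5
d²: 1, 4, 9, 4, 9, 25; Σd² = 52
ρ = 1 − 6·52/(6·35) = 1 − 312/210 = -0.486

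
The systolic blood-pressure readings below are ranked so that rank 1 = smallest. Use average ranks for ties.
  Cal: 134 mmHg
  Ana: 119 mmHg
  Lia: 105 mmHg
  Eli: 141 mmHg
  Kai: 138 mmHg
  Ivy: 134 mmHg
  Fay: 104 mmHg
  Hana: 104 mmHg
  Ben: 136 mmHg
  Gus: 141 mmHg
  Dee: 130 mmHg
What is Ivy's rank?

Sorted (ascending): 104, 104, 105, 119, 130, 134, 134, 136, 138, 141, 141
The 2 values of 104 occupy positions 1–2 → average rank (1+2)/2 = 1.5.
The 2 values of 134 occupy positions 6–7 → average rank (6+7)/2 = 6.5.
The 2 values of 141 occupy positions 10–11 → average rank (10+11)/2 = 10.5.
Ivy has value 134 mmHg → rank 6.5.

6.5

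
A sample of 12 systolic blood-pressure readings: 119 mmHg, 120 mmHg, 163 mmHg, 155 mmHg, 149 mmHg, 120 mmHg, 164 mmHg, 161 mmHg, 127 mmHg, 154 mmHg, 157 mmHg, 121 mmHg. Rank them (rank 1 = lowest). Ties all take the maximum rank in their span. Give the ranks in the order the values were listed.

Sorted (ascending): 119, 120, 120, 121, 127, 149, 154, 155, 157, 161, 163, 164
The 2 values of 120 occupy positions 2–3 → each gets rank 3.

1, 3, 11, 8, 6, 3, 12, 10, 5, 7, 9, 4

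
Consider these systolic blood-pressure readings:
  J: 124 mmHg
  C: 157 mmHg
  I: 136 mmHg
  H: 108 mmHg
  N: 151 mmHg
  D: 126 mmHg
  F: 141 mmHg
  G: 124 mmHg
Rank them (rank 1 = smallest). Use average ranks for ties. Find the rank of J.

Sorted (ascending): 108, 124, 124, 126, 136, 141, 151, 157
The 2 values of 124 occupy positions 2–3 → average rank (2+3)/2 = 2.5.
J has value 124 mmHg → rank 2.5.

2.5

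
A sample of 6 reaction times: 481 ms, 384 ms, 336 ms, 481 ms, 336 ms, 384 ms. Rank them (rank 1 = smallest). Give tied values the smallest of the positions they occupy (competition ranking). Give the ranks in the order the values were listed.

5, 3, 1, 5, 1, 3

Sorted (ascending): 336, 336, 384, 384, 481, 481
The 2 values of 336 occupy positions 1–2 → each gets rank 1.
The 2 values of 384 occupy positions 3–4 → each gets rank 3.
The 2 values of 481 occupy positions 5–6 → each gets rank 5.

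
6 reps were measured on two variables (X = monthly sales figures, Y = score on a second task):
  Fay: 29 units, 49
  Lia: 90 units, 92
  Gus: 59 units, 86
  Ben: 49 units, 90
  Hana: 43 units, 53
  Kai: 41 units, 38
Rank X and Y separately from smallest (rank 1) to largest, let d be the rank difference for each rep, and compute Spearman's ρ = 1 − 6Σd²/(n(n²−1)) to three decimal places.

Ranks of variable 1: 1, 6, 5, 4, 3, 2
Ranks of variable 2: 2, 6, 4, 5, 3, 1
d = r₁ − r₂: -1, 0, 1, -1, 0, 1
d²: 1, 0, 1, 1, 0, 1; Σd² = 4
ρ = 1 − 6·4/(6·35) = 1 − 24/210 = 0.886

0.886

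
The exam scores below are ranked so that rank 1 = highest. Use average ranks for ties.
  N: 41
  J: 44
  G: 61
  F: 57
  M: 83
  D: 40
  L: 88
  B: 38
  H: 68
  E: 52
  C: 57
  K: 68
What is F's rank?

Sorted (descending): 88, 83, 68, 68, 61, 57, 57, 52, 44, 41, 40, 38
The 2 values of 68 occupy positions 3–4 → average rank (3+4)/2 = 3.5.
The 2 values of 57 occupy positions 6–7 → average rank (6+7)/2 = 6.5.
F has value 57 → rank 6.5.

6.5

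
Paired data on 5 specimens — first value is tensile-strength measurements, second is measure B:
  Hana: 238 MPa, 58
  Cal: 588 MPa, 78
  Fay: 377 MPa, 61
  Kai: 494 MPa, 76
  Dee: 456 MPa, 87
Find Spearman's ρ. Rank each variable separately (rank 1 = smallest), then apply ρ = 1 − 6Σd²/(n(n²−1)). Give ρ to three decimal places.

Ranks of variable 1: 1, 5, 2, 4, 3
Ranks of variable 2: 1, 4, 2, 3, 5
d = r₁ − r₂: 0, 1, 0, 1, -2
d²: 0, 1, 0, 1, 4; Σd² = 6
ρ = 1 − 6·6/(5·24) = 1 − 36/120 = 0.700

0.700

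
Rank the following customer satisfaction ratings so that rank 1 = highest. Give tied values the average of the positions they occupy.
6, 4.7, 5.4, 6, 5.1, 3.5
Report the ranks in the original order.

1.5, 5, 3, 1.5, 4, 6

Sorted (descending): 6, 6, 5.4, 5.1, 4.7, 3.5
The 2 values of 6 occupy positions 1–2 → average rank (1+2)/2 = 1.5.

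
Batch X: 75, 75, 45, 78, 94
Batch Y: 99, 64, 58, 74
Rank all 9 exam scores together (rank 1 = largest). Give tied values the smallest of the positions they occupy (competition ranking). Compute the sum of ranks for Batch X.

22

Sorted (descending): 99, 94, 78, 75, 75, 74, 64, 58, 45
The 2 values of 75 occupy positions 4–5 → each gets rank 4.
Batch X values → pooled ranks: 75→4, 75→4, 45→9, 78→3, 94→2
Rank sum = 4 + 4 + 9 + 3 + 2 = 22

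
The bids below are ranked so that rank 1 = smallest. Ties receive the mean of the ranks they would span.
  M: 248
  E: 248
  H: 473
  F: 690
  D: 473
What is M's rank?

1.5

Sorted (ascending): 248, 248, 473, 473, 690
The 2 values of 248 occupy positions 1–2 → average rank (1+2)/2 = 1.5.
The 2 values of 473 occupy positions 3–4 → average rank (3+4)/2 = 3.5.
M has value 248 → rank 1.5.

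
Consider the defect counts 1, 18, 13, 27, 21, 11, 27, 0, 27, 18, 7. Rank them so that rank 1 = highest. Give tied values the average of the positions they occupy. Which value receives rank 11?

0

Sorted (descending): 27, 27, 27, 21, 18, 18, 13, 11, 7, 1, 0
The 3 values of 27 occupy positions 1–3 → average rank 2.
The 2 values of 18 occupy positions 5–6 → average rank (5+6)/2 = 5.5.
Rank 11 → value 0.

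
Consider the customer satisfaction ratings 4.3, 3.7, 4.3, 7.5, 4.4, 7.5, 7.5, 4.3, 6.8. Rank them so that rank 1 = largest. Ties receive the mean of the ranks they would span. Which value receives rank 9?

Sorted (descending): 7.5, 7.5, 7.5, 6.8, 4.4, 4.3, 4.3, 4.3, 3.7
The 3 values of 7.5 occupy positions 1–3 → average rank 2.
The 3 values of 4.3 occupy positions 6–8 → average rank 7.
Rank 9 → value 3.7.

3.7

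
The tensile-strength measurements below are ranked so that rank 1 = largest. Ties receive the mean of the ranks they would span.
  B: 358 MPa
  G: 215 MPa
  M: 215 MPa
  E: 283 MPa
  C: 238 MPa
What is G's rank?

Sorted (descending): 358, 283, 238, 215, 215
The 2 values of 215 occupy positions 4–5 → average rank (4+5)/2 = 4.5.
G has value 215 MPa → rank 4.5.

4.5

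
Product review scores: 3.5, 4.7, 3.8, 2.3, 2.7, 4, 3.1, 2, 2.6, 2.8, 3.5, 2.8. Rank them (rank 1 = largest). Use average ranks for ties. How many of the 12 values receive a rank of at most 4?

3

Sorted (descending): 4.7, 4, 3.8, 3.5, 3.5, 3.1, 2.8, 2.8, 2.7, 2.6, 2.3, 2
The 2 values of 3.5 occupy positions 4–5 → average rank (4+5)/2 = 4.5.
The 2 values of 2.8 occupy positions 7–8 → average rank (7+8)/2 = 7.5.
Ranks ≤ 4: {1, 2, 3} → 3 values.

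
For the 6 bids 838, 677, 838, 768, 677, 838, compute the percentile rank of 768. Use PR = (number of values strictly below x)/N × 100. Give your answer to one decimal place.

N = 6.
Strictly below 768: 2. Equal to 768: 1.
PR = 2/6 × 100 = 33.3

33.3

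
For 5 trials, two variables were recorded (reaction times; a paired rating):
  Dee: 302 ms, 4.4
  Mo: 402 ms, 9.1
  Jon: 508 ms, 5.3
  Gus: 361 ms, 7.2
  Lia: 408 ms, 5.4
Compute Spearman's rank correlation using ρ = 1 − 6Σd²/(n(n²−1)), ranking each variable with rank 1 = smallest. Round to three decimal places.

Ranks of variable 1: 1, 3, 5, 2, 4
Ranks of variable 2: 1, 5, 2, 4, 3
d = r₁ − r₂: 0, -2, 3, -2, 1
d²: 0, 4, 9, 4, 1; Σd² = 18
ρ = 1 − 6·18/(5·24) = 1 − 108/120 = 0.100

0.100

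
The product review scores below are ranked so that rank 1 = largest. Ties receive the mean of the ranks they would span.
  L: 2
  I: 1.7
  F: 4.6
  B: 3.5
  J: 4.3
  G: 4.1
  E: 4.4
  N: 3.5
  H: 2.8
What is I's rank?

Sorted (descending): 4.6, 4.4, 4.3, 4.1, 3.5, 3.5, 2.8, 2, 1.7
The 2 values of 3.5 occupy positions 5–6 → average rank (5+6)/2 = 5.5.
I has value 1.7 → rank 9.

9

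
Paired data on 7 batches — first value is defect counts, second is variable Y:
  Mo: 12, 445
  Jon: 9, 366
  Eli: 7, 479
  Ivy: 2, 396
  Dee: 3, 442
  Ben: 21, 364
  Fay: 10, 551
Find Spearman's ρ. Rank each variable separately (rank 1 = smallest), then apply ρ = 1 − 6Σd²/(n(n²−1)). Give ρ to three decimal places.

Ranks of variable 1: 6, 4, 3, 1, 2, 7, 5
Ranks of variable 2: 5, 2, 6, 3, 4, 1, 7
d = r₁ − r₂: 1, 2, -3, -2, -2, 6, -2
d²: 1, 4, 9, 4, 4, 36, 4; Σd² = 62
ρ = 1 − 6·62/(7·48) = 1 − 372/336 = -0.107

-0.107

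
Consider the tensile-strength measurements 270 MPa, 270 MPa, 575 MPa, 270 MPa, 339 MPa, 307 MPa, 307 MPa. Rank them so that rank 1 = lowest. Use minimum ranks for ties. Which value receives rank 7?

Sorted (ascending): 270, 270, 270, 307, 307, 339, 575
The 3 values of 270 occupy positions 1–3 → each gets rank 1.
The 2 values of 307 occupy positions 4–5 → each gets rank 4.
Rank 7 → value 575.

575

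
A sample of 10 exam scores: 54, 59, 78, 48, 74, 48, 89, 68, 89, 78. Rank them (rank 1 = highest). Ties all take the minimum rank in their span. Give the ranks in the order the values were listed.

Sorted (descending): 89, 89, 78, 78, 74, 68, 59, 54, 48, 48
The 2 values of 89 occupy positions 1–2 → each gets rank 1.
The 2 values of 78 occupy positions 3–4 → each gets rank 3.
The 2 values of 48 occupy positions 9–10 → each gets rank 9.

8, 7, 3, 9, 5, 9, 1, 6, 1, 3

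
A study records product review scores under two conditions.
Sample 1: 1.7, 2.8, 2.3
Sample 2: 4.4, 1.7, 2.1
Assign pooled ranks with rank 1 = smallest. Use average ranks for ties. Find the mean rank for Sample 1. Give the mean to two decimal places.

Sorted (ascending): 1.7, 1.7, 2.1, 2.3, 2.8, 4.4
The 2 values of 1.7 occupy positions 1–2 → average rank (1+2)/2 = 1.5.
Sample 1 values → pooled ranks: 1.7→1.5, 2.8→5, 2.3→4
Mean rank = (1.5 + 5 + 4) / 3 = 3.50

3.50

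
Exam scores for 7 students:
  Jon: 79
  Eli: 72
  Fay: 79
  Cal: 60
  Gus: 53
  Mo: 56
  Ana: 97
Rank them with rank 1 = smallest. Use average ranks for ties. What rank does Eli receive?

4

Sorted (ascending): 53, 56, 60, 72, 79, 79, 97
The 2 values of 79 occupy positions 5–6 → average rank (5+6)/2 = 5.5.
Eli has value 72 → rank 4.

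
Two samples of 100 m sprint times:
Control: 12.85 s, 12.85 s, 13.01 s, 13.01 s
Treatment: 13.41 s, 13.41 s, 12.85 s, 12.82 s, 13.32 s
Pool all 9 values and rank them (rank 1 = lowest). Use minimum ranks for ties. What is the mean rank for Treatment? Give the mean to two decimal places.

5.20

Sorted (ascending): 12.82, 12.85, 12.85, 12.85, 13.01, 13.01, 13.32, 13.41, 13.41
The 3 values of 12.85 occupy positions 2–4 → each gets rank 2.
The 2 values of 13.01 occupy positions 5–6 → each gets rank 5.
The 2 values of 13.41 occupy positions 8–9 → each gets rank 8.
Treatment values → pooled ranks: 13.41→8, 13.41→8, 12.85→2, 12.82→1, 13.32→7
Mean rank = (8 + 8 + 2 + 1 + 7) / 5 = 5.20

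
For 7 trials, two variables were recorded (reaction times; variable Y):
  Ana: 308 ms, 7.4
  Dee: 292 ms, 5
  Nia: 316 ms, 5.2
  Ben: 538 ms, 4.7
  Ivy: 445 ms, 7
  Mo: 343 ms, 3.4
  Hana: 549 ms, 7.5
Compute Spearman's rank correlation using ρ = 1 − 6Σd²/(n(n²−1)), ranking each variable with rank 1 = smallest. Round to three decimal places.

0.179

Ranks of variable 1: 2, 1, 3, 6, 5, 4, 7
Ranks of variable 2: 6, 3, 4, 2, 5, 1, 7
d = r₁ − r₂: -4, -2, -1, 4, 0, 3, 0
d²: 16, 4, 1, 16, 0, 9, 0; Σd² = 46
ρ = 1 − 6·46/(7·48) = 1 − 276/336 = 0.179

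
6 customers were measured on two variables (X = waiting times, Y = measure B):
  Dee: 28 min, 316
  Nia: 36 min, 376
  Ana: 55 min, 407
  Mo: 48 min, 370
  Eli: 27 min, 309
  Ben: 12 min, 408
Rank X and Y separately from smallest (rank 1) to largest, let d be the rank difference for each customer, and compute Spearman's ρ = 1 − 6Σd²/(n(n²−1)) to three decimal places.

Ranks of variable 1: 3, 4, 6, 5, 2, 1
Ranks of variable 2: 2, 4, 5, 3, 1, 6
d = r₁ − r₂: 1, 0, 1, 2, 1, -5
d²: 1, 0, 1, 4, 1, 25; Σd² = 32
ρ = 1 − 6·32/(6·35) = 1 − 192/210 = 0.086

0.086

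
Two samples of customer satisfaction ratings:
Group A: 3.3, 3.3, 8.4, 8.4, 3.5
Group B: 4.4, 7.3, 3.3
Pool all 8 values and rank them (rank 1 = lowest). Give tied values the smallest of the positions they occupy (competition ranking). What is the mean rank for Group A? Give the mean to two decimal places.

4.00

Sorted (ascending): 3.3, 3.3, 3.3, 3.5, 4.4, 7.3, 8.4, 8.4
The 3 values of 3.3 occupy positions 1–3 → each gets rank 1.
The 2 values of 8.4 occupy positions 7–8 → each gets rank 7.
Group A values → pooled ranks: 3.3→1, 3.3→1, 8.4→7, 8.4→7, 3.5→4
Mean rank = (1 + 1 + 7 + 7 + 4) / 5 = 4.00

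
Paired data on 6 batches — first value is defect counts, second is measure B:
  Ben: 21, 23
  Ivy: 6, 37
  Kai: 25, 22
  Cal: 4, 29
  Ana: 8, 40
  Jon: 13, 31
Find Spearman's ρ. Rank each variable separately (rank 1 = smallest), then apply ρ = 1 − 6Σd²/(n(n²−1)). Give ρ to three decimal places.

-0.600

Ranks of variable 1: 5, 2, 6, 1, 3, 4
Ranks of variable 2: 2, 5, 1, 3, 6, 4
d = r₁ − r₂: 3, -3, 5, -2, -3, 0
d²: 9, 9, 25, 4, 9, 0; Σd² = 56
ρ = 1 − 6·56/(6·35) = 1 − 336/210 = -0.600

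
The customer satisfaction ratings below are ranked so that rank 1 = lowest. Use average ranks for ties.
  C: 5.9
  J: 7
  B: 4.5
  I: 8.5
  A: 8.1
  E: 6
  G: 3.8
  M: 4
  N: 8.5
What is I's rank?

8.5

Sorted (ascending): 3.8, 4, 4.5, 5.9, 6, 7, 8.1, 8.5, 8.5
The 2 values of 8.5 occupy positions 8–9 → average rank (8+9)/2 = 8.5.
I has value 8.5 → rank 8.5.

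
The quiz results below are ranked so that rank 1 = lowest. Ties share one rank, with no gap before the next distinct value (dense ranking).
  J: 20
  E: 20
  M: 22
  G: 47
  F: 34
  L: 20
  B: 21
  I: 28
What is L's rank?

1

Sorted (ascending): 20, 20, 20, 21, 22, 28, 34, 47
The 3 values of 20 share dense rank 1.
Remaining distinct values take the next consecutive integers.
L has value 20 → rank 1.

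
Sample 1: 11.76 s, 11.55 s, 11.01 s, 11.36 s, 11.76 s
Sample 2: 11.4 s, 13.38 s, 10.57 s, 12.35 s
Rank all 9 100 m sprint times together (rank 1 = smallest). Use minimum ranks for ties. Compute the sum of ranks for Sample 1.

Sorted (ascending): 10.57, 11.01, 11.36, 11.4, 11.55, 11.76, 11.76, 12.35, 13.38
The 2 values of 11.76 occupy positions 6–7 → each gets rank 6.
Sample 1 values → pooled ranks: 11.76→6, 11.55→5, 11.01→2, 11.36→3, 11.76→6
Rank sum = 6 + 5 + 2 + 3 + 6 = 22

22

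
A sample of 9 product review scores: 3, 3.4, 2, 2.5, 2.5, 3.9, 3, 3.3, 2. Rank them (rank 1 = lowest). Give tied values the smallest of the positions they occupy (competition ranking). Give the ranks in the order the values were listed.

5, 8, 1, 3, 3, 9, 5, 7, 1

Sorted (ascending): 2, 2, 2.5, 2.5, 3, 3, 3.3, 3.4, 3.9
The 2 values of 2 occupy positions 1–2 → each gets rank 1.
The 2 values of 2.5 occupy positions 3–4 → each gets rank 3.
The 2 values of 3 occupy positions 5–6 → each gets rank 5.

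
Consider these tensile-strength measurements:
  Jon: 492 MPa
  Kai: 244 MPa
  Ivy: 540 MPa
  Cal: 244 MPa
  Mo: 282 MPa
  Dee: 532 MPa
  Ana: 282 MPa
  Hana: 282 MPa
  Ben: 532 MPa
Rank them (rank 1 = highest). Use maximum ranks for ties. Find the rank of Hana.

Sorted (descending): 540, 532, 532, 492, 282, 282, 282, 244, 244
The 2 values of 532 occupy positions 2–3 → each gets rank 3.
The 3 values of 282 occupy positions 5–7 → each gets rank 7.
The 2 values of 244 occupy positions 8–9 → each gets rank 9.
Hana has value 282 MPa → rank 7.

7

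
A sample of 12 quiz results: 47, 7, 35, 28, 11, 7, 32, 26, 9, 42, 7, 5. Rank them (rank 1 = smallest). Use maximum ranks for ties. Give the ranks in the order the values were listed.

Sorted (ascending): 5, 7, 7, 7, 9, 11, 26, 28, 32, 35, 42, 47
The 3 values of 7 occupy positions 2–4 → each gets rank 4.

12, 4, 10, 8, 6, 4, 9, 7, 5, 11, 4, 1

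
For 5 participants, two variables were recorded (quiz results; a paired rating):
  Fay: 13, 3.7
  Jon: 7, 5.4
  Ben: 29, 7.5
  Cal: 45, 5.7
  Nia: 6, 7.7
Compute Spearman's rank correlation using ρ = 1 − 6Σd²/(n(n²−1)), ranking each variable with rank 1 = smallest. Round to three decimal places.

Ranks of variable 1: 3, 2, 4, 5, 1
Ranks of variable 2: 1, 2, 4, 3, 5
d = r₁ − r₂: 2, 0, 0, 2, -4
d²: 4, 0, 0, 4, 16; Σd² = 24
ρ = 1 − 6·24/(5·24) = 1 − 144/120 = -0.200

-0.200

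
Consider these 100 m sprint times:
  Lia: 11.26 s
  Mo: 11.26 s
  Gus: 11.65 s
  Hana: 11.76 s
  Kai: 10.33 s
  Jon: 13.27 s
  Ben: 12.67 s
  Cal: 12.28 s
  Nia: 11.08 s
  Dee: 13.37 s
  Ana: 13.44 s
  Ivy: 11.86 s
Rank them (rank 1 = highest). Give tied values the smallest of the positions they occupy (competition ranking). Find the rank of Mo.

Sorted (descending): 13.44, 13.37, 13.27, 12.67, 12.28, 11.86, 11.76, 11.65, 11.26, 11.26, 11.08, 10.33
The 2 values of 11.26 occupy positions 9–10 → each gets rank 9.
Mo has value 11.26 s → rank 9.

9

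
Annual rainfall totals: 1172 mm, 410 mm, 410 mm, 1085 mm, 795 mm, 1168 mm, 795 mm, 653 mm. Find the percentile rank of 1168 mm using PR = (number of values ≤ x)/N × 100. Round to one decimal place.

N = 8.
Strictly below 1168: 6. Equal to 1168: 1.
PR = 7/8 × 100 = 87.5

87.5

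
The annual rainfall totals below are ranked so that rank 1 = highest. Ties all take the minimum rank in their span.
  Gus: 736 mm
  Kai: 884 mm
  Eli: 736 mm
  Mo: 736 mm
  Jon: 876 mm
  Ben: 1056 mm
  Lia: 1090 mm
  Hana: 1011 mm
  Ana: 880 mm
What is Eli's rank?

Sorted (descending): 1090, 1056, 1011, 884, 880, 876, 736, 736, 736
The 3 values of 736 occupy positions 7–9 → each gets rank 7.
Eli has value 736 mm → rank 7.

7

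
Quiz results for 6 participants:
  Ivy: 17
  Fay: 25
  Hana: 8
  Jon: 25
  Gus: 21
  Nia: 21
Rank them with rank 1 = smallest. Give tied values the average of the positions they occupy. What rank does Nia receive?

Sorted (ascending): 8, 17, 21, 21, 25, 25
The 2 values of 21 occupy positions 3–4 → average rank (3+4)/2 = 3.5.
The 2 values of 25 occupy positions 5–6 → average rank (5+6)/2 = 5.5.
Nia has value 21 → rank 3.5.

3.5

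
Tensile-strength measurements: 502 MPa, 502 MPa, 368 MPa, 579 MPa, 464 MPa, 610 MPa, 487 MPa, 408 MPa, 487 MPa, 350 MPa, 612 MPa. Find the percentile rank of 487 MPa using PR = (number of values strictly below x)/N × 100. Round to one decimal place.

N = 11.
Strictly below 487: 4. Equal to 487: 2.
PR = 4/11 × 100 = 36.4

36.4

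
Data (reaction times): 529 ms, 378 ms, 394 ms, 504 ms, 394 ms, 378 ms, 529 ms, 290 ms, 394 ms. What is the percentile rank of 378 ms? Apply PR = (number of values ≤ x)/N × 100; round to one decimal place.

33.3

N = 9.
Strictly below 378: 1. Equal to 378: 2.
PR = 3/9 × 100 = 33.3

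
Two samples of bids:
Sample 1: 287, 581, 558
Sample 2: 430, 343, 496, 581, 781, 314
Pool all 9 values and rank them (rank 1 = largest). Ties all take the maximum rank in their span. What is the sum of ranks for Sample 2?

30

Sorted (descending): 781, 581, 581, 558, 496, 430, 343, 314, 287
The 2 values of 581 occupy positions 2–3 → each gets rank 3.
Sample 2 values → pooled ranks: 430→6, 343→7, 496→5, 581→3, 781→1, 314→8
Rank sum = 6 + 7 + 5 + 3 + 1 + 8 = 30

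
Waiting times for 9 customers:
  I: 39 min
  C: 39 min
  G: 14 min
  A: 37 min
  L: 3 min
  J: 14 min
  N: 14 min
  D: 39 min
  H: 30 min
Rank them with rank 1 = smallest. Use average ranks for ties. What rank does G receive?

Sorted (ascending): 3, 14, 14, 14, 30, 37, 39, 39, 39
The 3 values of 14 occupy positions 2–4 → average rank 3.
The 3 values of 39 occupy positions 7–9 → average rank 8.
G has value 14 min → rank 3.

3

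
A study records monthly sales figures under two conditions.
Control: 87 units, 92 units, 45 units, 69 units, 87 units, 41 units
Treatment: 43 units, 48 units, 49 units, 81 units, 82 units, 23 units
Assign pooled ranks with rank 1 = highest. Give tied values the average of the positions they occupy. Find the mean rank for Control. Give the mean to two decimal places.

5.33

Sorted (descending): 92, 87, 87, 82, 81, 69, 49, 48, 45, 43, 41, 23
The 2 values of 87 occupy positions 2–3 → average rank (2+3)/2 = 2.5.
Control values → pooled ranks: 87→2.5, 92→1, 45→9, 69→6, 87→2.5, 41→11
Mean rank = (2.5 + 1 + 9 + 6 + 2.5 + 11) / 6 = 5.33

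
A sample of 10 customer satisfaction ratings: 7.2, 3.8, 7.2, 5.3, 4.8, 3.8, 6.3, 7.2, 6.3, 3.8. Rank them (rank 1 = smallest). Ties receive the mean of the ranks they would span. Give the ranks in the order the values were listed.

9, 2, 9, 5, 4, 2, 6.5, 9, 6.5, 2

Sorted (ascending): 3.8, 3.8, 3.8, 4.8, 5.3, 6.3, 6.3, 7.2, 7.2, 7.2
The 3 values of 3.8 occupy positions 1–3 → average rank 2.
The 2 values of 6.3 occupy positions 6–7 → average rank (6+7)/2 = 6.5.
The 3 values of 7.2 occupy positions 8–10 → average rank 9.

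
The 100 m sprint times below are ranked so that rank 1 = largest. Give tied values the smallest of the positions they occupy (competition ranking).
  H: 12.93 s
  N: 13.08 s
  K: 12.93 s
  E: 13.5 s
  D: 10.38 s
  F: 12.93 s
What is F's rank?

3

Sorted (descending): 13.5, 13.08, 12.93, 12.93, 12.93, 10.38
The 3 values of 12.93 occupy positions 3–5 → each gets rank 3.
F has value 12.93 s → rank 3.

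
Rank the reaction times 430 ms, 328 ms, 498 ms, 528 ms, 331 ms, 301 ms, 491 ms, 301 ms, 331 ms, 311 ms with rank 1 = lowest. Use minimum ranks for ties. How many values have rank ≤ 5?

Sorted (ascending): 301, 301, 311, 328, 331, 331, 430, 491, 498, 528
The 2 values of 301 occupy positions 1–2 → each gets rank 1.
The 2 values of 331 occupy positions 5–6 → each gets rank 5.
Ranks ≤ 5: {1, 1, 3, 4, 5, 5} → 6 values.

6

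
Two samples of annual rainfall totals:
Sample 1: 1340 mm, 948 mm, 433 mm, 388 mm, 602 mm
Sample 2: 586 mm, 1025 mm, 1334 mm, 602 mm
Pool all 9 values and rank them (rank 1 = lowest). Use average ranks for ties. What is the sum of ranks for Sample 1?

Sorted (ascending): 388, 433, 586, 602, 602, 948, 1025, 1334, 1340
The 2 values of 602 occupy positions 4–5 → average rank (4+5)/2 = 4.5.
Sample 1 values → pooled ranks: 1340→9, 948→6, 433→2, 388→1, 602→4.5
Rank sum = 9 + 6 + 2 + 1 + 4.5 = 22.5

22.5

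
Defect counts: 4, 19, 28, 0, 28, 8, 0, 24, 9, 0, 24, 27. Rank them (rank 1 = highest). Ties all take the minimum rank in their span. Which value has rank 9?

4

Sorted (descending): 28, 28, 27, 24, 24, 19, 9, 8, 4, 0, 0, 0
The 2 values of 28 occupy positions 1–2 → each gets rank 1.
The 2 values of 24 occupy positions 4–5 → each gets rank 4.
The 3 values of 0 occupy positions 10–12 → each gets rank 10.
Rank 9 → value 4.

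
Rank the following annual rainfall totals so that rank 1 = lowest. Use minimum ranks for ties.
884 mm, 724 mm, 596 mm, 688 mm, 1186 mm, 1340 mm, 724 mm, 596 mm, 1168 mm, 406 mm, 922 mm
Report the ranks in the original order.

7, 5, 2, 4, 10, 11, 5, 2, 9, 1, 8

Sorted (ascending): 406, 596, 596, 688, 724, 724, 884, 922, 1168, 1186, 1340
The 2 values of 596 occupy positions 2–3 → each gets rank 2.
The 2 values of 724 occupy positions 5–6 → each gets rank 5.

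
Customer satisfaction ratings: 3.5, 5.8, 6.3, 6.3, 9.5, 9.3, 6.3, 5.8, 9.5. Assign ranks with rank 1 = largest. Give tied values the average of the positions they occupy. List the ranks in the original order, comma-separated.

9, 7.5, 5, 5, 1.5, 3, 5, 7.5, 1.5

Sorted (descending): 9.5, 9.5, 9.3, 6.3, 6.3, 6.3, 5.8, 5.8, 3.5
The 2 values of 9.5 occupy positions 1–2 → average rank (1+2)/2 = 1.5.
The 3 values of 6.3 occupy positions 4–6 → average rank 5.
The 2 values of 5.8 occupy positions 7–8 → average rank (7+8)/2 = 7.5.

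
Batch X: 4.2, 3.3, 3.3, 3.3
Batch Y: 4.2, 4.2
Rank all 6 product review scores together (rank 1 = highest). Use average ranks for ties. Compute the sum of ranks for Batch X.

Sorted (descending): 4.2, 4.2, 4.2, 3.3, 3.3, 3.3
The 3 values of 4.2 occupy positions 1–3 → average rank 2.
The 3 values of 3.3 occupy positions 4–6 → average rank 5.
Batch X values → pooled ranks: 4.2→2, 3.3→5, 3.3→5, 3.3→5
Rank sum = 2 + 5 + 5 + 5 = 17

17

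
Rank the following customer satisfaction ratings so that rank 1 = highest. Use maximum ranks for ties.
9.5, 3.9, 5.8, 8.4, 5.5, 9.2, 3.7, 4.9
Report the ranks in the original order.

Sorted (descending): 9.5, 9.2, 8.4, 5.8, 5.5, 4.9, 3.9, 3.7
No ties — each value takes its position as its rank.

1, 7, 4, 3, 5, 2, 8, 6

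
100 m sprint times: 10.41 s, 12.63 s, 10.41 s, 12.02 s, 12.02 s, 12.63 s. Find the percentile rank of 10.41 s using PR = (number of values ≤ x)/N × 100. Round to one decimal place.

33.3

N = 6.
Strictly below 10.41: 0. Equal to 10.41: 2.
PR = 2/6 × 100 = 33.3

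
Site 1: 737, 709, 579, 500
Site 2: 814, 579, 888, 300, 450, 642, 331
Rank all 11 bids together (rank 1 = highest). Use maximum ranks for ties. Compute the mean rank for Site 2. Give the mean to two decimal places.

6.43

Sorted (descending): 888, 814, 737, 709, 642, 579, 579, 500, 450, 331, 300
The 2 values of 579 occupy positions 6–7 → each gets rank 7.
Site 2 values → pooled ranks: 814→2, 579→7, 888→1, 300→11, 450→9, 642→5, 331→10
Mean rank = (2 + 7 + 1 + 11 + 9 + 5 + 10) / 7 = 6.43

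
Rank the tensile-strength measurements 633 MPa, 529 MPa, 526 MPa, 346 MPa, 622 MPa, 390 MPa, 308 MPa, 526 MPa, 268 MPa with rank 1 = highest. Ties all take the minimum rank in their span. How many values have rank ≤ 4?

5

Sorted (descending): 633, 622, 529, 526, 526, 390, 346, 308, 268
The 2 values of 526 occupy positions 4–5 → each gets rank 4.
Ranks ≤ 4: {1, 2, 3, 4, 4} → 5 values.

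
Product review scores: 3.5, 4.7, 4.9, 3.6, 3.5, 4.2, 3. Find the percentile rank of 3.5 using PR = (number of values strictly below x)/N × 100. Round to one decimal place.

N = 7.
Strictly below 3.5: 1. Equal to 3.5: 2.
PR = 1/7 × 100 = 14.3

14.3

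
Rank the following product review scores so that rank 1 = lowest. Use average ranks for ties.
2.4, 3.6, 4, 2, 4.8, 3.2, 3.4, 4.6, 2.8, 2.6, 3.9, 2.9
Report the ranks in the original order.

2, 8, 10, 1, 12, 6, 7, 11, 4, 3, 9, 5

Sorted (ascending): 2, 2.4, 2.6, 2.8, 2.9, 3.2, 3.4, 3.6, 3.9, 4, 4.6, 4.8
No ties — each value takes its position as its rank.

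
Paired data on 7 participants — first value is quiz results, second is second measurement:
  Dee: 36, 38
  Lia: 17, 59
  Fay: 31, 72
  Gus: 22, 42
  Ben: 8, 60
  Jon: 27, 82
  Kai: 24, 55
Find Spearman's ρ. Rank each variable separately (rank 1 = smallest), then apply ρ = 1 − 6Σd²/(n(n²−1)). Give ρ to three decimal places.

-0.107

Ranks of variable 1: 7, 2, 6, 3, 1, 5, 4
Ranks of variable 2: 1, 4, 6, 2, 5, 7, 3
d = r₁ − r₂: 6, -2, 0, 1, -4, -2, 1
d²: 36, 4, 0, 1, 16, 4, 1; Σd² = 62
ρ = 1 − 6·62/(7·48) = 1 − 372/336 = -0.107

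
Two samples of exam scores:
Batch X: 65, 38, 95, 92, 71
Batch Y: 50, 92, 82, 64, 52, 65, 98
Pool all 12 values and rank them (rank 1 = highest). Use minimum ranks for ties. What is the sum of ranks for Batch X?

Sorted (descending): 98, 95, 92, 92, 82, 71, 65, 65, 64, 52, 50, 38
The 2 values of 92 occupy positions 3–4 → each gets rank 3.
The 2 values of 65 occupy positions 7–8 → each gets rank 7.
Batch X values → pooled ranks: 65→7, 38→12, 95→2, 92→3, 71→6
Rank sum = 7 + 12 + 2 + 3 + 6 = 30

30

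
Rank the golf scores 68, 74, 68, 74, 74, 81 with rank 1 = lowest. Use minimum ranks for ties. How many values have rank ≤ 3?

Sorted (ascending): 68, 68, 74, 74, 74, 81
The 2 values of 68 occupy positions 1–2 → each gets rank 1.
The 3 values of 74 occupy positions 3–5 → each gets rank 3.
Ranks ≤ 3: {1, 1, 3, 3, 3} → 5 values.

5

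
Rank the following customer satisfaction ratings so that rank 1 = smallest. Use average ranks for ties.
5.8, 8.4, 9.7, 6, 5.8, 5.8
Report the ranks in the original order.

2, 5, 6, 4, 2, 2

Sorted (ascending): 5.8, 5.8, 5.8, 6, 8.4, 9.7
The 3 values of 5.8 occupy positions 1–3 → average rank 2.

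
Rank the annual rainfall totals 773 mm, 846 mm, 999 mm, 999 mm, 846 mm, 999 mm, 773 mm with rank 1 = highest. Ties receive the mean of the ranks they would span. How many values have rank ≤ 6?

Sorted (descending): 999, 999, 999, 846, 846, 773, 773
The 3 values of 999 occupy positions 1–3 → average rank 2.
The 2 values of 846 occupy positions 4–5 → average rank (4+5)/2 = 4.5.
The 2 values of 773 occupy positions 6–7 → average rank (6+7)/2 = 6.5.
Ranks ≤ 6: {2, 2, 2, 4.5, 4.5} → 5 values.

5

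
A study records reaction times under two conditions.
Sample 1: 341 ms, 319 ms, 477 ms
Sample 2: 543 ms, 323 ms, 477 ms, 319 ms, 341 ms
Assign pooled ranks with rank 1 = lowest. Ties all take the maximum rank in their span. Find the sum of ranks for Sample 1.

14

Sorted (ascending): 319, 319, 323, 341, 341, 477, 477, 543
The 2 values of 319 occupy positions 1–2 → each gets rank 2.
The 2 values of 341 occupy positions 4–5 → each gets rank 5.
The 2 values of 477 occupy positions 6–7 → each gets rank 7.
Sample 1 values → pooled ranks: 341→5, 319→2, 477→7
Rank sum = 5 + 2 + 7 = 14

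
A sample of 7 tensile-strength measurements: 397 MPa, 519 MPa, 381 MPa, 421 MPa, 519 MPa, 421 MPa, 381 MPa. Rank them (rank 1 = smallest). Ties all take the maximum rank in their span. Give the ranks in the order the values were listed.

3, 7, 2, 5, 7, 5, 2

Sorted (ascending): 381, 381, 397, 421, 421, 519, 519
The 2 values of 381 occupy positions 1–2 → each gets rank 2.
The 2 values of 421 occupy positions 4–5 → each gets rank 5.
The 2 values of 519 occupy positions 6–7 → each gets rank 7.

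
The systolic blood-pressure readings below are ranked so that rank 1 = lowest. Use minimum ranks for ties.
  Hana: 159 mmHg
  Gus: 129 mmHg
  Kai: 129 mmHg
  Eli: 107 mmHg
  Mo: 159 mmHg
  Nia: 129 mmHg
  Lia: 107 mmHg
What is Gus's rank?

Sorted (ascending): 107, 107, 129, 129, 129, 159, 159
The 2 values of 107 occupy positions 1–2 → each gets rank 1.
The 3 values of 129 occupy positions 3–5 → each gets rank 3.
The 2 values of 159 occupy positions 6–7 → each gets rank 6.
Gus has value 129 mmHg → rank 3.

3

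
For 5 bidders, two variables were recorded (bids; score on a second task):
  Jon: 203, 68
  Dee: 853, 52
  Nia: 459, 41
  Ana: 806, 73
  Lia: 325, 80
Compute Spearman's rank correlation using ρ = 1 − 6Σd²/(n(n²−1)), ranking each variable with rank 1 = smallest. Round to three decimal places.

-0.300

Ranks of variable 1: 1, 5, 3, 4, 2
Ranks of variable 2: 3, 2, 1, 4, 5
d = r₁ − r₂: -2, 3, 2, 0, -3
d²: 4, 9, 4, 0, 9; Σd² = 26
ρ = 1 − 6·26/(5·24) = 1 − 156/120 = -0.300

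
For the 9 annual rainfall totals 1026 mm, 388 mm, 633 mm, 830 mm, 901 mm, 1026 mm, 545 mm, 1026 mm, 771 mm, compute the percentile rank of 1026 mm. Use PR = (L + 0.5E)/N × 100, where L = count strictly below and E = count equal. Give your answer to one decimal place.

N = 9.
Strictly below 1026: 6. Equal to 1026: 3.
PR = (6 + 0.5·3)/9 × 100 = 83.3

83.3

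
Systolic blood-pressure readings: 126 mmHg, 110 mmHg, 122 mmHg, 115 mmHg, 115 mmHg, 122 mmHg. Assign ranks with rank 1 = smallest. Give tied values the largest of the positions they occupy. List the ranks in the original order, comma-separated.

6, 1, 5, 3, 3, 5

Sorted (ascending): 110, 115, 115, 122, 122, 126
The 2 values of 115 occupy positions 2–3 → each gets rank 3.
The 2 values of 122 occupy positions 4–5 → each gets rank 5.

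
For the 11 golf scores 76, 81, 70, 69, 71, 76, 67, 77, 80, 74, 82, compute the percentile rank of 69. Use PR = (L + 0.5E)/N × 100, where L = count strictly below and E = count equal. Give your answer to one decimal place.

13.6

N = 11.
Strictly below 69: 1. Equal to 69: 1.
PR = (1 + 0.5·1)/11 × 100 = 13.6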